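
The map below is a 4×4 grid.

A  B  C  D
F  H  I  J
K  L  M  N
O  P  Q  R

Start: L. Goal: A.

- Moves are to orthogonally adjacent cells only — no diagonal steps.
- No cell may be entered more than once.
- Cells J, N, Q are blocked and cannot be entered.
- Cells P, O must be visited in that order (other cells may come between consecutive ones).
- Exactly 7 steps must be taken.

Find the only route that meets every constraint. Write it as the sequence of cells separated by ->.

L -> P -> O -> K -> F -> H -> B -> A

The waypoints must appear in the order P, O, with no cell reused.
Route from L: down 1 to P, left 1 to O, up 2 to F, right 1 to H, up 1 to B, left 1 to A — 7 moves in all.
Check: order respected (P at step 1, O at step 2); 7 moves as required.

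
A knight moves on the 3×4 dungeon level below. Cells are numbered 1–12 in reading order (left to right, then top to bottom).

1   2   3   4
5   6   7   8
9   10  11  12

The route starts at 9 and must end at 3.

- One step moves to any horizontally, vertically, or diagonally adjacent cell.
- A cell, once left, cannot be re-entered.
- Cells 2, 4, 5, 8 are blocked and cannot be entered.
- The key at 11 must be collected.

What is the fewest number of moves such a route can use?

4

Any route passes through 11 somewhere between 9 and 3. Summing Chebyshev distances along the two legs (9 → 11 → 3) gives a lower bound of 2 + 2 = 4 moves.
A route of 4 moves achieves this: 9 → 6 → 11 → 7 → 3.
Since 4 matches the lower bound, it is optimal.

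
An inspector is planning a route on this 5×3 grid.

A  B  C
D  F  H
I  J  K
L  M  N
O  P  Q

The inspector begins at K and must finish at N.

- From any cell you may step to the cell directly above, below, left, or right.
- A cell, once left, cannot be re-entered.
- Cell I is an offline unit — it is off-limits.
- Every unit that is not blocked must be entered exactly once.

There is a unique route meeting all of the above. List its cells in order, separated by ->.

K -> H -> C -> B -> A -> D -> F -> J -> M -> L -> O -> P -> Q -> N

Need to visit all 14 open cells exactly once, starting at K and ending at N.
Cell A has only two open neighbours (D and B), so the path must pass straight through it: one of those is the cell it's entered from and the other is where it exits.
Route from K: up 2 to C, left 2 to A, down 1 to D, right 1 to F, down 2 to M, left 1 to L, down 1 to O, right 2 to Q, up 1 to N — 13 moves in all.
Check: all 14 open cells covered.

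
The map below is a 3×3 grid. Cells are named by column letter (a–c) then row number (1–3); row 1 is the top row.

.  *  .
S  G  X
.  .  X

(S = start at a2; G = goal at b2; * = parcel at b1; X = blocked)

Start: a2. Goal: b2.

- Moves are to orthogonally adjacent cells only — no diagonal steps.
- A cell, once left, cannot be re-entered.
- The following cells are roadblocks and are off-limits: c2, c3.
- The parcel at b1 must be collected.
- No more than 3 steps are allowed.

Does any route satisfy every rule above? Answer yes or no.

One route that works: a2 → a1 → b1 → b2.

yes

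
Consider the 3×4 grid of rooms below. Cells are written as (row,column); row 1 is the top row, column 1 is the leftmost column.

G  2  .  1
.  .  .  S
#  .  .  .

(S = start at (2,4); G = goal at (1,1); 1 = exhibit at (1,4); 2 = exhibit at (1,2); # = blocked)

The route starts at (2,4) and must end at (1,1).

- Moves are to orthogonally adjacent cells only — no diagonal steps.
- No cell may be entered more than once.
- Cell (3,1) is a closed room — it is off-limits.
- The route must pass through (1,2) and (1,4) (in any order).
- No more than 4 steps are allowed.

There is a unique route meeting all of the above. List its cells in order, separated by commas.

The budget equals the shortest possible length, so every move has to be on a shortest route through the required cells.
Route from (2,4): up 1 to (1,4), left 3 to (1,1) — 4 moves in all.
Check: all required cells visited; 4 ≤ 4 moves.

(2,4), (1,4), (1,3), (1,2), (1,1)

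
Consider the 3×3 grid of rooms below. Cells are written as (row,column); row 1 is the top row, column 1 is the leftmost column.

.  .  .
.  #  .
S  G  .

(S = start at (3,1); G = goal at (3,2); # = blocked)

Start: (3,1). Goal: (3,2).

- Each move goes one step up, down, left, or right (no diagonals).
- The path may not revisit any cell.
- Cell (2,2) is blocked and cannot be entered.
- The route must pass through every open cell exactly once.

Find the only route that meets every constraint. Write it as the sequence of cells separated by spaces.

Need to visit all 8 open cells exactly once, starting at (3,1) and ending at (3,2).
Cell (2,3) has only two open neighbours ((1,3) and (3,3)), so the path must pass straight through it: one of those is the cell it's entered from and the other is where it exits.
Route from (3,1): up 2 to (1,1), right 2 to (1,3), down 2 to (3,3), left 1 to (3,2) — 7 moves in all.
Check: all 8 open cells covered.

(3,1) (2,1) (1,1) (1,2) (1,3) (2,3) (3,3) (3,2)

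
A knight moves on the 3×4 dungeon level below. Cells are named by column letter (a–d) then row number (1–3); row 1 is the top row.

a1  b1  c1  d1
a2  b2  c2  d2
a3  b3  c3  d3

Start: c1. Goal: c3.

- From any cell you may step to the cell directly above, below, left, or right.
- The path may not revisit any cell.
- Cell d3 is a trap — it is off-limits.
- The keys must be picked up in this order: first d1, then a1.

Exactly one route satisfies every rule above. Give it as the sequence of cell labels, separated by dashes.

The waypoints must appear in the order d1, a1, with no cell reused.
Route from c1: right 1 to d1, down 1 to d2, left 2 to b2, up 1 to b1, left 1 to a1, down 2 to a3, right 2 to c3 — 10 moves in all.
Check: order respected (d1 at step 1, a1 at step 6).

c1 - d1 - d2 - c2 - b2 - b1 - a1 - a2 - a3 - b3 - c3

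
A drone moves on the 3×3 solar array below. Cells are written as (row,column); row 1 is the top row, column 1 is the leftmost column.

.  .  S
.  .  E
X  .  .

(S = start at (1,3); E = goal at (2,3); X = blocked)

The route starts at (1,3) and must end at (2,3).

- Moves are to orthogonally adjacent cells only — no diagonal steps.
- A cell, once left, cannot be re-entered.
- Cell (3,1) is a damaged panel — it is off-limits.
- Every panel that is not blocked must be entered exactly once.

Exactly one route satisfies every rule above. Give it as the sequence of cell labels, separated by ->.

(1,3) -> (1,2) -> (1,1) -> (2,1) -> (2,2) -> (3,2) -> (3,3) -> (2,3)

Need to visit all 8 open cells exactly once, starting at (1,3) and ending at (2,3).
Route from (1,3): left 2 to (1,1), down 1 to (2,1), right 1 to (2,2), down 1 to (3,2), right 1 to (3,3), up 1 to (2,3) — 7 moves in all.
Check: all 8 open cells covered.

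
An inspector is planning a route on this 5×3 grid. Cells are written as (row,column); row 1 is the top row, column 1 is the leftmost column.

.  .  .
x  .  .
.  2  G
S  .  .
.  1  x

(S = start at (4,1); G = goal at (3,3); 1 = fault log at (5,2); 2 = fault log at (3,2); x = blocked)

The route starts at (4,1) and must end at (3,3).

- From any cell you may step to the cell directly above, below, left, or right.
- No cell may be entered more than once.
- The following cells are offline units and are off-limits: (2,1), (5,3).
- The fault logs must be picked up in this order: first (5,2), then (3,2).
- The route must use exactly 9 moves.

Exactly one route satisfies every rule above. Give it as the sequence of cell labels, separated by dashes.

(4,1) - (5,1) - (5,2) - (4,2) - (3,2) - (2,2) - (1,2) - (1,3) - (2,3) - (3,3)

The waypoints must appear in the order (5,2), (3,2), with no cell reused.
Route from (4,1): down 1 to (5,1), right 1 to (5,2), up 4 to (1,2), right 1 to (1,3), down 2 to (3,3) — 9 moves in all.
Check: order respected (1 at step 2, 2 at step 4); 9 moves as required.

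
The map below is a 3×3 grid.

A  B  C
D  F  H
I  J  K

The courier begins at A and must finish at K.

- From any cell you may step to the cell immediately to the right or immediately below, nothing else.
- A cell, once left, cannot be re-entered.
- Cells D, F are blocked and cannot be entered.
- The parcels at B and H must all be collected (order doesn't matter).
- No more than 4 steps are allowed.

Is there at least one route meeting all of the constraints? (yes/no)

One route that works: A → B → C → H → K.

yes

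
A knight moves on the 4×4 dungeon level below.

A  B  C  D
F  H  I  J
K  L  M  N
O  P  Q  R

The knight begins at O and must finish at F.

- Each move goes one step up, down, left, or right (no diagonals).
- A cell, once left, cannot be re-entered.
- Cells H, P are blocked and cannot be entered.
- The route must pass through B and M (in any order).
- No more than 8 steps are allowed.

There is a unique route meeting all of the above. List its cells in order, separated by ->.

O -> K -> L -> M -> I -> C -> B -> A -> F

Any route must reach B and M and still end at F within 8 moves, so the order of the required stops is forced.
Route from O: up to K, 2× right (reaching M), 2× up (reaching C), 2× left (reaching A), down to F — 8 moves in all.
Check: all required cells visited; 8 ≤ 8 moves.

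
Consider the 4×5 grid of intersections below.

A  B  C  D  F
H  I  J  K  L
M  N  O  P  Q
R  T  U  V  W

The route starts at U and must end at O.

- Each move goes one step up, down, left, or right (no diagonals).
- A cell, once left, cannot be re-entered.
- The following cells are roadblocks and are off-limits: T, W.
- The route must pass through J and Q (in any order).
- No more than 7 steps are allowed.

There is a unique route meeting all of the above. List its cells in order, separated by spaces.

U V P Q L K J O

The budget equals the shortest possible length, so every move has to be on a shortest route through the required cells.
Route from U: right to V, up to P, right to Q, up to L, 2× left (reaching J), down to O — 7 moves in all.
Check: all required cells visited; 7 ≤ 7 moves.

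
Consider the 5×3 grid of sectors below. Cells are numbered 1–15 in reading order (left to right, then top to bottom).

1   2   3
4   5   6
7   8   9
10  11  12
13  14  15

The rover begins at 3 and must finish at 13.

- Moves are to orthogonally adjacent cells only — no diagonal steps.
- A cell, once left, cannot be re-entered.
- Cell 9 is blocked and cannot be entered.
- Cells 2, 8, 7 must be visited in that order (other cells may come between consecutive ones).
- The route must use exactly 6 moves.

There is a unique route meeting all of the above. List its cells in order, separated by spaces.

3 2 5 8 7 10 13

The waypoints must appear in the order 2, 8, 7, with no cell reused.
Route from 3: left to 2, 2× down (reaching 8), left to 7, 2× down (reaching 13) — 6 moves in all.
Check: order respected (2 at step 1, 8 at step 3, 7 at step 4); 6 moves as required.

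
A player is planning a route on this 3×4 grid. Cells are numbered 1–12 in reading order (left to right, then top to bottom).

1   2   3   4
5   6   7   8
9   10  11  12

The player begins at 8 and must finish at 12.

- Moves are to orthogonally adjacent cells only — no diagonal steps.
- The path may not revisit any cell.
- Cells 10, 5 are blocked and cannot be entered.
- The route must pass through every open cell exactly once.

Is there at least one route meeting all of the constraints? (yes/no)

Cell 1 has only one open neighbour but is neither the start nor the goal, so a Hamiltonian route would have to both enter and leave it through the same neighbour — impossible without revisiting.

no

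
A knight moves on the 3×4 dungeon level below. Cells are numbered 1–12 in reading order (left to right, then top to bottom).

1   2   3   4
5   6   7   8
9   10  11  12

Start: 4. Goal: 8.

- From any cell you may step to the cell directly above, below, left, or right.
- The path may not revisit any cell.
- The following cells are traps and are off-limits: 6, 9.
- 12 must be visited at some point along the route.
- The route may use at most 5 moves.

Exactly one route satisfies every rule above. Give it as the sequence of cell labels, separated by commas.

Any route must reach 12 and still end at 8 within 5 moves, so the order of the required stops is forced.
Route from 4: left 1 to 3, down 2 to 11, right 1 to 12, up 1 to 8 — 5 moves in all.
Check: all required cells visited; 5 ≤ 5 moves.

4, 3, 7, 11, 12, 8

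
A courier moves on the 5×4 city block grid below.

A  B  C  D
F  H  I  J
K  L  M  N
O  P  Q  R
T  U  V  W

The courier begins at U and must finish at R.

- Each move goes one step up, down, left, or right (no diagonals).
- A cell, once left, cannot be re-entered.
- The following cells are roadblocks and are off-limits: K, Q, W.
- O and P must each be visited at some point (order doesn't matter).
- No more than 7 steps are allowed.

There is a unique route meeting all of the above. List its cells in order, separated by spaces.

The budget equals the shortest possible length, so every move has to be on a shortest route through the required cells.
Route from U: left to T, up to O, right to P, up to L, 2× right (reaching N), down to R — 7 moves in all.
Check: all required cells visited; 7 ≤ 7 moves.

U T O P L M N R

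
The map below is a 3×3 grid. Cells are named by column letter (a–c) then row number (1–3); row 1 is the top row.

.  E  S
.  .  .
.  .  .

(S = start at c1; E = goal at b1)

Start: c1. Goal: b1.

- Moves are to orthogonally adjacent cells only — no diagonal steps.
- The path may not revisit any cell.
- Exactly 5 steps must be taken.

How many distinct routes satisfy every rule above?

2

Need simple routes of exactly 5 moves from c1 to b1 (Manhattan distance 1, so 2 moves are spent on a detour and 2 undoing it).
Enumerating: c1 c2 c3 b3 b2 b1 | c1 c2 b2 a2 a1 b1.
That gives 2 routes.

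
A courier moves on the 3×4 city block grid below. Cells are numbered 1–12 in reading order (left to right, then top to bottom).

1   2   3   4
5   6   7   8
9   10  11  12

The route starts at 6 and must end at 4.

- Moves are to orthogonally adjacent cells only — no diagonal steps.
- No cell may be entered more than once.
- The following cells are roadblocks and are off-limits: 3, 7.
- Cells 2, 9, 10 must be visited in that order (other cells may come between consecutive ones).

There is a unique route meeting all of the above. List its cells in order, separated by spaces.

The waypoints must appear in the order 2, 9, 10, with no cell reused.
Route from 6: up 1 to 2, left 1 to 1, down 2 to 9, right 3 to 12, up 2 to 4 — 9 moves in all.
Check: order respected (2 at step 1, 9 at step 4, 10 at step 5).

6 2 1 5 9 10 11 12 8 4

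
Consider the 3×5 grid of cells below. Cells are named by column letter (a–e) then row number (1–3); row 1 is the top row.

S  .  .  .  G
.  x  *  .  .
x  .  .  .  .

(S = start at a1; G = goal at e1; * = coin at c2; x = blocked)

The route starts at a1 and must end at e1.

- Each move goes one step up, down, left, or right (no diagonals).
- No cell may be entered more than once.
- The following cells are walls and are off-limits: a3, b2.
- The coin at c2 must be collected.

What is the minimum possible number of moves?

Any route passes through c2 somewhere between a1 and e1. Summing Manhattan distances along the two legs (a1 → c2 → e1) gives a lower bound of 3 + 3 = 6 moves.
A route of 6 moves achieves this: a1 → b1 → c1 → c2 → d2 → d1 → e1.
Since 6 matches the lower bound, it is optimal.

6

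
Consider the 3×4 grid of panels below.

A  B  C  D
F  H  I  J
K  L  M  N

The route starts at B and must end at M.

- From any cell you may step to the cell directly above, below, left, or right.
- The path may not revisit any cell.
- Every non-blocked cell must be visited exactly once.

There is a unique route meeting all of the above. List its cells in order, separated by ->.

Need to visit all 12 open cells exactly once, starting at B and ending at M.
Cell D has only two open neighbours (J and C), so the path must pass straight through it: one of those is the cell it's entered from and the other is where it exits.
Route from B: left 1 to A, down 2 to K, right 1 to L, up 1 to H, right 1 to I, up 1 to C, right 1 to D, down 2 to N, left 1 to M — 11 moves in all.
Check: all 12 open cells covered.

B -> A -> F -> K -> L -> H -> I -> C -> D -> J -> N -> M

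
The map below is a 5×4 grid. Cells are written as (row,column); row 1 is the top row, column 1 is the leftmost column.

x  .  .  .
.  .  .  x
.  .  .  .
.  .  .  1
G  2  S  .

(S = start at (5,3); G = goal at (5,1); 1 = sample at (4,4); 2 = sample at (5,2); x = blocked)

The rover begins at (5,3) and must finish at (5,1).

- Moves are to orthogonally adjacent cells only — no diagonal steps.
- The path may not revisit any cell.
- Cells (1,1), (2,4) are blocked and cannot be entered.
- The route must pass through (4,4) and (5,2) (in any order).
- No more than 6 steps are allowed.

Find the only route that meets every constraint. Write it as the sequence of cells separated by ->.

Any route must reach (4,4) and (5,2) and still end at (5,1) within 6 moves, so the order of the required stops is forced.
Route from (5,3): right to (5,4), up to (4,4), 2× left (reaching (4,2)), down to (5,2), left to (5,1) — 6 moves in all.
Check: all required cells visited; 6 ≤ 6 moves.

(5,3) -> (5,4) -> (4,4) -> (4,3) -> (4,2) -> (5,2) -> (5,1)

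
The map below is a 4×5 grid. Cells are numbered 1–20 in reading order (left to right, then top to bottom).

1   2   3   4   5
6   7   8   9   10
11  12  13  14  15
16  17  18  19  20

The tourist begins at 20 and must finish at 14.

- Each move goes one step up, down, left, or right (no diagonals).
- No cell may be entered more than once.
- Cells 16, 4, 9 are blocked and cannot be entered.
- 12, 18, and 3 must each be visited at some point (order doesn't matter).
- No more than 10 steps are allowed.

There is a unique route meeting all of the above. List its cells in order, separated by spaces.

20 19 18 17 12 7 2 3 8 13 14

The 10-move cap with required stops at 12, 18, 3 leaves no slack for detours.
Route from 20: left 3 to 17, up 3 to 2, right 1 to 3, down 2 to 13, right 1 to 14 — 10 moves in all.
Check: all required cells visited; 10 ≤ 10 moves.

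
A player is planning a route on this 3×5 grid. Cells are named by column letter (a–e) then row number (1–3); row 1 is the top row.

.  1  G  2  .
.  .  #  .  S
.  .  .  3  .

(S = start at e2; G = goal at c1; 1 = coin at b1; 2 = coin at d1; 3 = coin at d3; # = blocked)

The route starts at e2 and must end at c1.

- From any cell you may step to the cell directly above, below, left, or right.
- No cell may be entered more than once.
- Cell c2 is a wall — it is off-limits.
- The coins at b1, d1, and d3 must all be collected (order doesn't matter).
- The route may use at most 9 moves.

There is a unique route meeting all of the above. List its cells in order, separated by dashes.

e2 - e1 - d1 - d2 - d3 - c3 - b3 - b2 - b1 - c1

The 9-move cap with required stops at b1, d1, d3 leaves no slack for detours.
Route from e2: up 1 to e1, left 1 to d1, down 2 to d3, left 2 to b3, up 2 to b1, right 1 to c1 — 9 moves in all.
Check: all required cells visited; 9 ≤ 9 moves.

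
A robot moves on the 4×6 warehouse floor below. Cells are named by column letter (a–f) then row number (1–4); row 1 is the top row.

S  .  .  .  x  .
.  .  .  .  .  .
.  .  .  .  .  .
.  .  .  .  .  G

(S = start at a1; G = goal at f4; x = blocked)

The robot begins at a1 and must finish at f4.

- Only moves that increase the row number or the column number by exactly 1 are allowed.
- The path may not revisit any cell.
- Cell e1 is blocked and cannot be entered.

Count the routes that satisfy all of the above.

52

A right/down-only route from a1 to f4 makes exactly 3 down-moves and 5 right-moves in some order.
With no other constraints that would be C(8,3) = 56 routes.
Subtract routes through each blocked cell (inclusion–exclusion for overlaps): − through e1: 4 → 52.
That gives 52 routes.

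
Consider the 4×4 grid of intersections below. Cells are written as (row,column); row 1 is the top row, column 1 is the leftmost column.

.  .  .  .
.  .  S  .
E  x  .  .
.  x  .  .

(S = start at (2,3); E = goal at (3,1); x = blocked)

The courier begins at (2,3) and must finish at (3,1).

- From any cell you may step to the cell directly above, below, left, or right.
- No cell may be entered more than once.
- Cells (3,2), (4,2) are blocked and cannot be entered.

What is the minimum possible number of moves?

The Manhattan distance from (2,3) to (3,1) is |2−3| + |3−1| = 3, so at least 3 moves are needed.
A route of 3 moves achieves this: (2,3) → (2,2) → (2,1) → (3,1).
Since 3 matches the lower bound, it is optimal.

3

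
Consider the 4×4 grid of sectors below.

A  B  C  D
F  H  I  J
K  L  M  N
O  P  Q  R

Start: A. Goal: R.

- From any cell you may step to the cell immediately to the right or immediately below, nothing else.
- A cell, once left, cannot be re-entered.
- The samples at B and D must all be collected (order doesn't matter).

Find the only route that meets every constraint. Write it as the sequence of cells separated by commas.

Moves only go right or down, so the column and row indices never decrease.
Route from A: 3× right (reaching D), 3× down (reaching R) — 6 moves in all.
Check: all required cells visited.

A, B, C, D, J, N, R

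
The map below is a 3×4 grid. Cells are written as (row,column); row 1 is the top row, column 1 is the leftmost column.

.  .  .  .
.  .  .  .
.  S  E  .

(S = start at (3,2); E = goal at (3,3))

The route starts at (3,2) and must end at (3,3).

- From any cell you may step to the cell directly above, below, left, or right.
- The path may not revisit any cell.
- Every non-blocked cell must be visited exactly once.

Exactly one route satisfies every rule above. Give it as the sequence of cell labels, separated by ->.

(3,2) -> (3,1) -> (2,1) -> (1,1) -> (1,2) -> (2,2) -> (2,3) -> (1,3) -> (1,4) -> (2,4) -> (3,4) -> (3,3)

Need to visit all 12 open cells exactly once, starting at (3,2) and ending at (3,3).
Route from (3,2): left 1 to (3,1), up 2 to (1,1), right 1 to (1,2), down 1 to (2,2), right 1 to (2,3), up 1 to (1,3), right 1 to (1,4), down 2 to (3,4), left 1 to (3,3) — 11 moves in all.
Check: all 12 open cells covered.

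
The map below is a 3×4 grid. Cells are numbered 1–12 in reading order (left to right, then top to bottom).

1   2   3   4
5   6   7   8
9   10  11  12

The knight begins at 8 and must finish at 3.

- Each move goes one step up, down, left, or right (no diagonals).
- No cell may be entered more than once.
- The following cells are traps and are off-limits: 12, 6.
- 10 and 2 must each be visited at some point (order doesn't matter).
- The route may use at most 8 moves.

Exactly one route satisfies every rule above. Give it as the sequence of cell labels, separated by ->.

8 -> 7 -> 11 -> 10 -> 9 -> 5 -> 1 -> 2 -> 3

The 8-move cap with required stops at 10, 2 leaves no slack for detours.
Route from 8: left 1 to 7, down 1 to 11, left 2 to 9, up 2 to 1, right 2 to 3 — 8 moves in all.
Check: all required cells visited; 8 ≤ 8 moves.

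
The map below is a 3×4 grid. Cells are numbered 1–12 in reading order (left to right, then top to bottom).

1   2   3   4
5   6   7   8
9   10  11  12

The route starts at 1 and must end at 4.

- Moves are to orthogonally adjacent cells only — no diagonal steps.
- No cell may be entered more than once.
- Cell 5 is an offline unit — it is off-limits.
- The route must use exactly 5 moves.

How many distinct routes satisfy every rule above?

3

Need simple routes of exactly 5 moves from 1 to 4 (Manhattan distance 3, so 1 moves are spent on a detour and 1 undoing it).
Enumerating: 1 2 6 7 3 4 | 1 2 6 7 8 4 | 1 2 3 7 8 4.
That gives 3 routes.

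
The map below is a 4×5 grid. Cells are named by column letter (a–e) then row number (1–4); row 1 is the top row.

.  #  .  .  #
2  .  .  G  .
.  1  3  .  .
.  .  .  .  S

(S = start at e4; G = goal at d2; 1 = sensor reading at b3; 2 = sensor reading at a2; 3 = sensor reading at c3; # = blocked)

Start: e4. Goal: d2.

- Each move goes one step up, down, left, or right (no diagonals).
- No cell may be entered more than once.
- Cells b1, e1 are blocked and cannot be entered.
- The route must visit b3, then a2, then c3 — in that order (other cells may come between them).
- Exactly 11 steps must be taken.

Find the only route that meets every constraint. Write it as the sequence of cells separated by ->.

e4 -> d4 -> c4 -> b4 -> b3 -> a3 -> a2 -> b2 -> c2 -> c3 -> d3 -> d2

The waypoints must appear in the order b3, a2, c3, with no cell reused.
Route from e4: 3× left (reaching b4), up to b3, left to a3, up to a2, 2× right (reaching c2), down to c3, right to d3, up to d2 — 11 moves in all.
Check: order respected (1 at step 4, 2 at step 6, 3 at step 9); 11 moves as required.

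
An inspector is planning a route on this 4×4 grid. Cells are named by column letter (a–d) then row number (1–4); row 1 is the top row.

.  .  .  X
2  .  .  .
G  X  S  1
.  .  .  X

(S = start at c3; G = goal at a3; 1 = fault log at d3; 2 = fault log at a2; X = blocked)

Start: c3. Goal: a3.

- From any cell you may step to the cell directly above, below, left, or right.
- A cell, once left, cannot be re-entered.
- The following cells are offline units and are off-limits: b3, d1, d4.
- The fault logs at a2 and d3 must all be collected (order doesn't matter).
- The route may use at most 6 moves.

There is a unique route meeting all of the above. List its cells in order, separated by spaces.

The budget equals the shortest possible length, so every move has to be on a shortest route through the required cells.
Route from c3: right 1 to d3, up 1 to d2, left 3 to a2, down 1 to a3 — 6 moves in all.
Check: all required cells visited; 6 ≤ 6 moves.

c3 d3 d2 c2 b2 a2 a3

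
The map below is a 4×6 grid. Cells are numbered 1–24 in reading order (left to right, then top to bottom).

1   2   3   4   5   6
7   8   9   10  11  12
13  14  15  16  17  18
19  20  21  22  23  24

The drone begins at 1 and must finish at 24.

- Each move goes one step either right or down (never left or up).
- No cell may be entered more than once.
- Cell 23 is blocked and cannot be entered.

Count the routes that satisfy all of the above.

A right/down-only route from 1 to 24 makes exactly 3 down-moves and 5 right-moves in some order.
With no other constraints that would be C(8,3) = 56 routes.
Subtract routes through each blocked cell (inclusion–exclusion for overlaps): − through 23: 35 → 21.
That gives 21 routes.

21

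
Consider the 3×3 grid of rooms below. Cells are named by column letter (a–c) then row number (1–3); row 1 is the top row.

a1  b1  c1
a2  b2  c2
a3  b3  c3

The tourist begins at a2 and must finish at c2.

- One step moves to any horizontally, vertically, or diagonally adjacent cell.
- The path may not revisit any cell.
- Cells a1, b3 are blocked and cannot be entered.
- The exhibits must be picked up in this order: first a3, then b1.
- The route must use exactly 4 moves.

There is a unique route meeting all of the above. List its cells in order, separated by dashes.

The waypoints must appear in the order a3, b1, with no cell reused.
Route from a2: down to a3, up-right to b2, up to b1, down-right to c2 — 4 moves in all.
Check: order respected (a3 at step 1, b1 at step 3); 4 moves as required.

a2 - a3 - b2 - b1 - c2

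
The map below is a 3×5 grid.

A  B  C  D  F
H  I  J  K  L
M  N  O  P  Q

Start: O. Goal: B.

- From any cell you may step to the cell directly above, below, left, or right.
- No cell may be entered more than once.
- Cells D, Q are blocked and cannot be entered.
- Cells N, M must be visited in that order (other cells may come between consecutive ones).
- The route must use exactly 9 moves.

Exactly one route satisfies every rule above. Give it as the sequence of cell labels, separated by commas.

The waypoints must appear in the order N, M, with no cell reused.
Route from O: right 1 to P, up 1 to K, left 2 to I, down 1 to N, left 1 to M, up 2 to A, right 1 to B — 9 moves in all.
Check: order respected (N at step 5, M at step 6); 9 moves as required.

O, P, K, J, I, N, M, H, A, B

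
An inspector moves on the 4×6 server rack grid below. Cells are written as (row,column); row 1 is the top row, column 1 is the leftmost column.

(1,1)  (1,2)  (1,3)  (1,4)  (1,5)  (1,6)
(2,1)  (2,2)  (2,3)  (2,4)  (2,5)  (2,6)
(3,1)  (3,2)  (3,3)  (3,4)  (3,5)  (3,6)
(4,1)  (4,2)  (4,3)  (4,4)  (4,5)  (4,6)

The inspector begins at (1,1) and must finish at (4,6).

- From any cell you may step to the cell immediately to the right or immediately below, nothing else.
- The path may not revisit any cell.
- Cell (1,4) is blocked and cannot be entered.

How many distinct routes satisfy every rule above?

A right/down-only route from (1,1) to (4,6) makes exactly 3 down-moves and 5 right-moves in some order.
With no other constraints that would be C(8,3) = 56 routes.
Subtract routes through each blocked cell (inclusion–exclusion for overlaps): − through (1,4): 10 → 46.
That gives 46 routes.

46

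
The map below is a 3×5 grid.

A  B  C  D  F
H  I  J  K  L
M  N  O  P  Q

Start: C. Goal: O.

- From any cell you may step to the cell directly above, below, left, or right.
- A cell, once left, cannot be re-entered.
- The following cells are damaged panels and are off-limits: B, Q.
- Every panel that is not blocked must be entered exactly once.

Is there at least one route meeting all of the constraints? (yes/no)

no

Cell A has only one open neighbour but is neither the start nor the goal, so a Hamiltonian route would have to both enter and leave it through the same neighbour — impossible without revisiting.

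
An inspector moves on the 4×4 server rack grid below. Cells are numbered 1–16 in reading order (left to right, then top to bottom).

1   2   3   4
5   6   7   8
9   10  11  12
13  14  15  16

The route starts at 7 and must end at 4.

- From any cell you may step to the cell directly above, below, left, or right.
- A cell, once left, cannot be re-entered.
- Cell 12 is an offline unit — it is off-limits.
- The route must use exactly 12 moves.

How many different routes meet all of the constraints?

2

Need simple routes of exactly 12 moves from 7 to 4 (Manhattan distance 2, so 5 moves are spent on a detour and 5 undoing it).
Enumerating: 7 11 15 14 13 9 10 6 5 1 2 3 4 | 7 6 10 11 15 14 13 9 5 1 2 3 4.
That gives 2 routes.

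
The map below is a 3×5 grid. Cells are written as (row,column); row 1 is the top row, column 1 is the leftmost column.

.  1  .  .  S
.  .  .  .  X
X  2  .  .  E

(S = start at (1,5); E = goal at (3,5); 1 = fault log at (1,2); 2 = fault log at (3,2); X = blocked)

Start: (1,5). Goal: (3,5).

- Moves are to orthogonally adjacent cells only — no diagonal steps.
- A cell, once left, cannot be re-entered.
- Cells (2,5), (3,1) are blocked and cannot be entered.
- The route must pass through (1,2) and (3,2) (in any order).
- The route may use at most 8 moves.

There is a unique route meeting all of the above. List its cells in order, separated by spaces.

The budget equals the shortest possible length, so every move has to be on a shortest route through the required cells.
Route from (1,5): left 3 to (1,2), down 2 to (3,2), right 3 to (3,5) — 8 moves in all.
Check: all required cells visited; 8 ≤ 8 moves.

(1,5) (1,4) (1,3) (1,2) (2,2) (3,2) (3,3) (3,4) (3,5)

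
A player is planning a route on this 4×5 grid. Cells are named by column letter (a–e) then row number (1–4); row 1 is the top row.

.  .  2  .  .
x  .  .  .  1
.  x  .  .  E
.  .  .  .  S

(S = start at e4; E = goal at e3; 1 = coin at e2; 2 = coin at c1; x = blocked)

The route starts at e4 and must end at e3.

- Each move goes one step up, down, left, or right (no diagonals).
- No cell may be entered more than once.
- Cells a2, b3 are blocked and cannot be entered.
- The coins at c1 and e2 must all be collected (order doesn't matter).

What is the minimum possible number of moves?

Any route passes through c1 and e2 in some order between e4 and e3. Summing Manhattan distances along each leg and taking the cheapest ordering (e4 → e2 → c1 → e3) gives a lower bound of 2 + 3 + 4 = 9 moves.
A route of 9 moves achieves this: e4 → d4 → d3 → d2 → c2 → c1 → d1 → e1 → e2 → e3.
Since 9 matches the lower bound, it is optimal.

9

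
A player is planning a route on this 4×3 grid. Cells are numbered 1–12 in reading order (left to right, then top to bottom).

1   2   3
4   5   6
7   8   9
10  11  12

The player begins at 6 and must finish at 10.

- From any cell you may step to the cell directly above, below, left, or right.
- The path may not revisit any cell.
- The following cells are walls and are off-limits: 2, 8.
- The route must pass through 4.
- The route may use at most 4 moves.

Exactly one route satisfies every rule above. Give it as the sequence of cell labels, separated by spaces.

Any route must reach 4 and still end at 10 within 4 moves, so the order of the required stops is forced.
Route from 6: left 2 to 4, down 2 to 10 — 4 moves in all.
Check: all required cells visited; 4 ≤ 4 moves.

6 5 4 7 10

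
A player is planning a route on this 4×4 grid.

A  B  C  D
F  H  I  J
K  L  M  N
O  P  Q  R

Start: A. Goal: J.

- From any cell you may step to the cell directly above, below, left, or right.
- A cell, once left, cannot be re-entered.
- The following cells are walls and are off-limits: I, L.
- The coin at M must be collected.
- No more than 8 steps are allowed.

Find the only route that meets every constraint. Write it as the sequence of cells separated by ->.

A -> F -> K -> O -> P -> Q -> M -> N -> J

Any route must reach M and still end at J within 8 moves, so the order of the required stops is forced.
Route from A: 3× down (reaching O), 2× right (reaching Q), up to M, right to N, up to J — 8 moves in all.
Check: all required cells visited; 8 ≤ 8 moves.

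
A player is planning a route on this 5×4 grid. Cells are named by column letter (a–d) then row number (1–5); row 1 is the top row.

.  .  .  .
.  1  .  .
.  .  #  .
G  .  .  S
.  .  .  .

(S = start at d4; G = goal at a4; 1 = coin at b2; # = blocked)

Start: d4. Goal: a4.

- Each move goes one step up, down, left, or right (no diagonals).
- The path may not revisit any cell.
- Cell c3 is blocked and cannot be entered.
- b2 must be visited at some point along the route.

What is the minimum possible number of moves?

Any route passes through b2 somewhere between d4 and a4. Summing Manhattan distances along the two legs (d4 → b2 → a4) gives a lower bound of 4 + 3 = 7 moves.
A route of 7 moves achieves this: d4 → d3 → d2 → c2 → b2 → b3 → b4 → a4.
Since 7 matches the lower bound, it is optimal.

7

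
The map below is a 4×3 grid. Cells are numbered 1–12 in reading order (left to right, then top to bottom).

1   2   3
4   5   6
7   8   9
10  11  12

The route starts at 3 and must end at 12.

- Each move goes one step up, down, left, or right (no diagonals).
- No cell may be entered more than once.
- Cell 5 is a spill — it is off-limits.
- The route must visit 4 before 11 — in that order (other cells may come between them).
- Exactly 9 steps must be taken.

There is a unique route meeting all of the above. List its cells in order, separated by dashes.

3 - 2 - 1 - 4 - 7 - 10 - 11 - 8 - 9 - 12

The waypoints must appear in the order 4, 11, with no cell reused.
Route from 3: 2× left (reaching 1), 3× down (reaching 10), right to 11, up to 8, right to 9, down to 12 — 9 moves in all.
Check: order respected (4 at step 3, 11 at step 6); 9 moves as required.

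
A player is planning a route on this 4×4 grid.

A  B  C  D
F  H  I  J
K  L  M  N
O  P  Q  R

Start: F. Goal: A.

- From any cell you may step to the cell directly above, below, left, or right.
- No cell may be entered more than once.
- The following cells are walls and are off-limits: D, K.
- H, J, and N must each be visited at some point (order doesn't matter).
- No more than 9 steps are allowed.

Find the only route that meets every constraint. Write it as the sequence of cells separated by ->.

F -> H -> L -> M -> N -> J -> I -> C -> B -> A

The budget equals the shortest possible length, so every move has to be on a shortest route through the required cells.
Route from F: right to H, down to L, 2× right (reaching N), up to J, left to I, up to C, 2× left (reaching A) — 9 moves in all.
Check: all required cells visited; 9 ≤ 9 moves.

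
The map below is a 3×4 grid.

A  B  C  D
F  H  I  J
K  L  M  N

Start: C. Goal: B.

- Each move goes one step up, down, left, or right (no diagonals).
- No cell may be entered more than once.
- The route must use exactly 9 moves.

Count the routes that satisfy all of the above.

11

Need simple routes of exactly 9 moves from C to B (Manhattan distance 1, so 4 moves are spent on a detour and 4 undoing it).
Branch systematically from the start, pruning whenever the remaining move budget drops below the Manhattan distance to B or differs from it in parity. Grouping the completions by first move — via I: 3; via D: 8 (no valid completion starts via B) — and summing: 3 + 8 = 11.
That gives 11 routes.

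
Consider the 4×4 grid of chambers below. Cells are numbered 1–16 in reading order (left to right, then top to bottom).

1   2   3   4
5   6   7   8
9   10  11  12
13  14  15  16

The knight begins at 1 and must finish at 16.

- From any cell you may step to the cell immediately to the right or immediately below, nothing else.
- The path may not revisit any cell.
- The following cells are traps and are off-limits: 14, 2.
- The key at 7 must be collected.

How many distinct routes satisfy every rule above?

3

A right/down-only route from 1 to 16 makes exactly 3 down-moves and 3 right-moves in some order.
With no other constraints that would be C(6,3) = 20 routes.
Split at 7 and multiply the segment counts (each segment already excludes blocked cells): 1→7: 1; 7→16: 3; product = 3.
That gives 3 routes.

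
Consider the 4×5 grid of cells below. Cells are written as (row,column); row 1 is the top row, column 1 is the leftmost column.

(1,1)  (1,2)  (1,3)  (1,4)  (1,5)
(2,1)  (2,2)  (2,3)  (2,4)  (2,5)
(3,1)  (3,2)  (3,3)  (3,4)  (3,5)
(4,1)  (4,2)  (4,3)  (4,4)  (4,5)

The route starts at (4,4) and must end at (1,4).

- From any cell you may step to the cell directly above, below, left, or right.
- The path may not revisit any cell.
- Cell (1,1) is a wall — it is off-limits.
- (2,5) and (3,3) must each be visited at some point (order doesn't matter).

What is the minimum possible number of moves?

7

Any route passes through (2,5) and (3,3) in some order between (4,4) and (1,4). Summing Manhattan distances along each leg and taking the cheapest ordering ((4,4) → (3,3) → (2,5) → (1,4)) gives a lower bound of 2 + 3 + 2 = 7 moves.
A route of 7 moves achieves this: (4,4) → (3,4) → (3,3) → (2,3) → (2,4) → (2,5) → (1,5) → (1,4).
Since 7 matches the lower bound, it is optimal.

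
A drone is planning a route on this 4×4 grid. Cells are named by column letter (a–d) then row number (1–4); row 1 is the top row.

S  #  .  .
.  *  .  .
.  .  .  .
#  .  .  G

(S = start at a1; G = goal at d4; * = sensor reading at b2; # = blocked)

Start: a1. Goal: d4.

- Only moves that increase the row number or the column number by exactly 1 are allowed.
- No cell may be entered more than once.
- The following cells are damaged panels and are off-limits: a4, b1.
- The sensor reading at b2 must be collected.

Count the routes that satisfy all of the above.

A right/down-only route from a1 to d4 makes exactly 3 down-moves and 3 right-moves in some order.
With no other constraints that would be C(6,3) = 20 routes.
Split at b2 and multiply the segment counts (each segment already excludes blocked cells): a1→b2: 1; b2→d4: 6; product = 6.
That gives 6 routes.

6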